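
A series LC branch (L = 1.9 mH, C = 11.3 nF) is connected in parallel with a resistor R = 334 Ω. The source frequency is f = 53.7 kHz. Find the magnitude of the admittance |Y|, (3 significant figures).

3.99 mS

ω = 2πf = 337400 rad/s
X_L = ωL = 641 Ω
X_C = 1/(ωC) = 262 Ω
Branch 1: Z₁ = R = 334 Ω
Branch 2 (series LC): Z₂ = j(X_L − X_C) = j379 Ω
Parallel: Z = Z₁Z₂/(Z₁+Z₂), |Z| = 251 Ω, ∠Z = 41.4°
|Y| = 1/|Z| = 3.99 mS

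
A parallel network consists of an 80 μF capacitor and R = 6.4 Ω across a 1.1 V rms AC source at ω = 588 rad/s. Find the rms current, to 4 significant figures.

179.5 mA

X_C = 1/(ωC) = 21.26 Ω
Parallel: admittances add. Y = 1/R + jωC
Y = (0.1562 + j0.04704) S
|Y| = 0.1632 S → |Z| = 1/|Y| = 6.128 Ω, ∠Z = −∠Y = -16.75°
I = V/|Z| = 1.1/6.128 = 179.5 mA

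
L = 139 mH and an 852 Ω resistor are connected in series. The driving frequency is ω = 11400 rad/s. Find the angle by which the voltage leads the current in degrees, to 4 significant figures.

X_L = ωL = 1585 Ω
Z = 852.0 + j1585 Ω
|Z| = √(852.0² + 1585²) = 1799 Ω
∠Z = arctan(1585/852.0) = 61.73°

61.73°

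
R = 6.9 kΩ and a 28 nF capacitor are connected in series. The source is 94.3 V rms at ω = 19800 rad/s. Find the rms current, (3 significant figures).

13.2 mA

X_C = 1/(ωC) = 1800 Ω
Z = 6900 − j1800 Ω
|Z| = √(6900² + 1800²) = 7130 Ω
I = V/|Z| = 94.3/7130 = 13.2 mA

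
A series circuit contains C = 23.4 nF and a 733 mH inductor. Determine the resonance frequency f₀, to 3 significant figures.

1.22 kHz

ω₀ = 1/√(LC) = 1/√(0.733 × 2.34e-08) = 7636 rad/s
f₀ = ω₀/(2π) = 1.22 kHz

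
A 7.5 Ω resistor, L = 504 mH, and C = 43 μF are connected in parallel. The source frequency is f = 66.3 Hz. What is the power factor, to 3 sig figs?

ω = 2πf = 416.6 rad/s
X_L = ωL = 210 Ω
X_C = 1/(ωC) = 55.8 Ω
Parallel: admittances add. Y = 1/R + 1/(jωL) + jωC
Y = (0.133 + j0.0131) S
|Y| = 0.134 S → |Z| = 1/|Y| = 7.46 Ω, ∠Z = −∠Y = -5.63°
cos φ = cos(-5.63°) = 0.995

0.995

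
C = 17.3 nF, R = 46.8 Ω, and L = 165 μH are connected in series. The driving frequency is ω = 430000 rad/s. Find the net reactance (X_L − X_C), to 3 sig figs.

-63.5 Ω

X_L = ωL = 71.0 Ω
X_C = 1/(ωC) = 134 Ω
X = 71.0 − 134 = -63.5 Ω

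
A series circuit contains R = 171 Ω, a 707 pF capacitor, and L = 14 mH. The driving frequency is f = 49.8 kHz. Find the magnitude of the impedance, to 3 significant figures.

ω = 2πf = 312900 rad/s
X_L = ωL = 4380 Ω
X_C = 1/(ωC) = 4520 Ω
Net reactance X = X_L − X_C = -140 Ω
Z = 171 − j140 Ω
|Z| = √(171² + 140²) = 221 Ω

221 Ω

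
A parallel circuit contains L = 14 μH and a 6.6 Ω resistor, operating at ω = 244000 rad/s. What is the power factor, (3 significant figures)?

0.460

X_L = ωL = 3.42 Ω
Parallel: admittances add. Y = 1/R + 1/(jωL)
Y = (0.152 − j0.293) S
|Y| = 0.330 S → |Z| = 1/|Y| = 3.03 Ω, ∠Z = −∠Y = 62.6°
cos φ = cos(62.6°) = 0.460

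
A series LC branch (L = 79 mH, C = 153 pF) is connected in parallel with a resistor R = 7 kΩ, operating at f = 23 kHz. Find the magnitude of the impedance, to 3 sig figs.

6850 Ω

ω = 2πf = 144500 rad/s
X_L = ωL = 11400 Ω
X_C = 1/(ωC) = 45200 Ω
Branch 1: Z₁ = R = 7000 Ω
Branch 2 (series LC): Z₂ = j(X_L − X_C) = −j33800 Ω
Parallel: Z = Z₁Z₂/(Z₁+Z₂), |Z| = 6850 Ω, ∠Z = -11.7°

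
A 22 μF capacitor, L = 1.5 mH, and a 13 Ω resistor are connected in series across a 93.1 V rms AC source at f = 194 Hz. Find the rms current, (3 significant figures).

2.46 A

ω = 2πf = 1219 rad/s
X_L = ωL = 1.83 Ω
X_C = 1/(ωC) = 37.3 Ω
Net reactance X = X_L − X_C = -35.5 Ω
Z = 13.0 − j35.5 Ω
|Z| = √(13.0² + 35.5²) = 37.8 Ω
I = V/|Z| = 93.1/37.8 = 2.46 A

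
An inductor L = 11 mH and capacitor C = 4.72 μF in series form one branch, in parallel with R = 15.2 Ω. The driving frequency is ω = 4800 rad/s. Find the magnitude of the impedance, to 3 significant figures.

7.53 Ω

X_L = ωL = 52.8 Ω
X_C = 1/(ωC) = 44.1 Ω
Branch 1: Z₁ = R = 15.2 Ω
Branch 2 (series LC): Z₂ = j(X_L − X_C) = j8.66 Ω
Parallel: Z = Z₁Z₂/(Z₁+Z₂), |Z| = 7.53 Ω, ∠Z = 60.3°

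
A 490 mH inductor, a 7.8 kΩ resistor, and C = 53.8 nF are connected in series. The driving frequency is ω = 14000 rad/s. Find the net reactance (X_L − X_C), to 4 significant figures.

X_L = ωL = 6860 Ω
X_C = 1/(ωC) = 1328 Ω
X = 6860 − 1328 = 5532 Ω

5532 Ω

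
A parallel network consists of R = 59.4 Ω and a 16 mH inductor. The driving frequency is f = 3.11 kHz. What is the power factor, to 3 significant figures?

0.982

ω = 2πf = 19540 rad/s
X_L = ωL = 313 Ω
Parallel: admittances add. Y = 1/R + 1/(jωL)
Y = (0.0168 − j0.00320) S
|Y| = 0.0171 S → |Z| = 1/|Y| = 58.4 Ω, ∠Z = −∠Y = 10.8°
cos φ = cos(10.8°) = 0.982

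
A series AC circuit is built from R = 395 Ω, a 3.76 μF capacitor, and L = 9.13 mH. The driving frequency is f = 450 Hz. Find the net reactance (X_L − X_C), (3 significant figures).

ω = 2πf = 2827 rad/s
X_L = ωL = 25.8 Ω
X_C = 1/(ωC) = 94.1 Ω
X = 25.8 − 94.1 = -68.2 Ω

-68.2 Ω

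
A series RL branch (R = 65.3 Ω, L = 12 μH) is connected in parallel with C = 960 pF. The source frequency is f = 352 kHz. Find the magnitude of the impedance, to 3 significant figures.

ω = 2πf = 2.212e+06 rad/s
X_L = ωL = 26.5 Ω
X_C = 1/(ωC) = 471 Ω
Branch 1 (R+jX_L): Z₁ = 65.3 + j26.5 Ω, |Z₁| = 70.5 Ω
Branch 2 (−jX_C): Z₂ = −j471 Ω
Parallel: Z = Z₁Z₂/(Z₁+Z₂), |Z| = 73.9 Ω, ∠Z = 13.8°

73.9 Ω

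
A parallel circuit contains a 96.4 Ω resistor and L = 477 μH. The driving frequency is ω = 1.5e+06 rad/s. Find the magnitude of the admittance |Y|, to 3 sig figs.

X_L = ωL = 716 Ω
Parallel: admittances add. Y = 1/R + 1/(jωL)
Y = (0.0104 − j0.00140) S
|Y| = 0.0105 S → |Z| = 1/|Y| = 95.5 Ω, ∠Z = −∠Y = 7.67°

10.5 mS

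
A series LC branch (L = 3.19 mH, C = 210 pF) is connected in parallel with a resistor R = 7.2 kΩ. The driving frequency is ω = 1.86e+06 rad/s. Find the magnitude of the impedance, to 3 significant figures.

3050 Ω

X_L = ωL = 5930 Ω
X_C = 1/(ωC) = 2560 Ω
Branch 1: Z₁ = R = 7200 Ω
Branch 2 (series LC): Z₂ = j(X_L − X_C) = j3370 Ω
Parallel: Z = Z₁Z₂/(Z₁+Z₂), |Z| = 3050 Ω, ∠Z = 64.9°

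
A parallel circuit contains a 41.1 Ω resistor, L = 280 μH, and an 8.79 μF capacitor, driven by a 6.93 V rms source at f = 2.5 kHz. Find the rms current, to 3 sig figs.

ω = 2πf = 15710 rad/s
X_L = ωL = 4.40 Ω
X_C = 1/(ωC) = 7.24 Ω
Parallel: admittances add. Y = 1/R + 1/(jωL) + jωC
Y = (0.0243 − j0.0893) S
|Y| = 0.0925 S → |Z| = 1/|Y| = 10.8 Ω, ∠Z = −∠Y = 74.8°
I = V/|Z| = 6.93/10.8 = 641 mA

641 mA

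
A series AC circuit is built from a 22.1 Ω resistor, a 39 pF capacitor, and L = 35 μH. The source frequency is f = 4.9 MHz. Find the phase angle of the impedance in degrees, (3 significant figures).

84.8°

ω = 2πf = 3.079e+07 rad/s
X_L = ωL = 1080 Ω
X_C = 1/(ωC) = 833 Ω
Net reactance X = X_L − X_C = 245 Ω
Z = 22.1 + j245 Ω
|Z| = √(22.1² + 245²) = 246 Ω
∠Z = arctan(245/22.1) = 84.8°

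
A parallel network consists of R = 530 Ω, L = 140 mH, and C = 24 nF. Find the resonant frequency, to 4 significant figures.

2.746 kHz

ω₀ = 1/√(LC) = 1/√(0.14 × 2.4e-08) = 17250 rad/s
f₀ = ω₀/(2π) = 2.746 kHz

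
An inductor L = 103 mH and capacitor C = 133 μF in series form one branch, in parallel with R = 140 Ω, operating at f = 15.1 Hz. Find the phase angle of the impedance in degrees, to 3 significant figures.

ω = 2πf = 94.88 rad/s
X_L = ωL = 9.77 Ω
X_C = 1/(ωC) = 79.2 Ω
Branch 1: Z₁ = R = 140 Ω
Branch 2 (series LC): Z₂ = j(X_L − X_C) = −j69.5 Ω
Parallel: Z = Z₁Z₂/(Z₁+Z₂), |Z| = 62.2 Ω, ∠Z = -63.6°

-63.6°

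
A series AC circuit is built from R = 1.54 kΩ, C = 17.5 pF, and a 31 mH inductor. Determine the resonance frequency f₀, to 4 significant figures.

216.1 kHz

ω₀ = 1/√(LC) = 1/√(0.031 × 1.75e-11) = 1.358e+06 rad/s
f₀ = ω₀/(2π) = 216.1 kHz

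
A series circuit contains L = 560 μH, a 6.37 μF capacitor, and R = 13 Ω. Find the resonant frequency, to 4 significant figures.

ω₀ = 1/√(LC) = 1/√(0.00056 × 6.37e-06) = 16740 rad/s
f₀ = ω₀/(2π) = 2.665 kHz

2.665 kHz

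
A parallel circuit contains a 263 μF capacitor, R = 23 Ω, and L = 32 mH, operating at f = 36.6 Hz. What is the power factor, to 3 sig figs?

ω = 2πf = 230.0 rad/s
X_L = ωL = 7.36 Ω
X_C = 1/(ωC) = 16.5 Ω
Parallel: admittances add. Y = 1/R + 1/(jωL) + jωC
Y = (0.0435 − j0.0754) S
|Y| = 0.0870 S → |Z| = 1/|Y| = 11.5 Ω, ∠Z = −∠Y = 60.0°
cos φ = cos(60.0°) = 0.499

0.499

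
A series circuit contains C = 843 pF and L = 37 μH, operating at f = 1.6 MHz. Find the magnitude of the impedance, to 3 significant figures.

254 Ω

ω = 2πf = 1.005e+07 rad/s
X_L = ωL = 372 Ω
X_C = 1/(ωC) = 118 Ω
Net reactance X = X_L − X_C = 254 Ω
Z = j254 Ω
|Z| = √(0² + 254²) = 254 Ω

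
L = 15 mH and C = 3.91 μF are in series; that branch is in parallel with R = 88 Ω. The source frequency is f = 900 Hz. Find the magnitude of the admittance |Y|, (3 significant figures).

ω = 2πf = 5655 rad/s
X_L = ωL = 84.8 Ω
X_C = 1/(ωC) = 45.2 Ω
Branch 1: Z₁ = R = 88.0 Ω
Branch 2 (series LC): Z₂ = j(X_L − X_C) = j39.6 Ω
Parallel: Z = Z₁Z₂/(Z₁+Z₂), |Z| = 36.1 Ω, ∠Z = 65.8°
|Y| = 1/|Z| = 27.7 mS

27.7 mS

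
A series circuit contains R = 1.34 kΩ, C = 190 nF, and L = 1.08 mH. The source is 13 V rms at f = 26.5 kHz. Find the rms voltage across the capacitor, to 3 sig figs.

0.305 V

ω = 2πf = 166500 rad/s
X_L = ωL = 180 Ω
X_C = 1/(ωC) = 31.6 Ω
Net reactance X = X_L − X_C = 148 Ω
Z = 1340 + j148 Ω
|Z| = √(1340² + 148²) = 1350 Ω
I = V/|Z| = 9.64 mA
V_C = I·|Z_C| = 0.00964 × 31.6 = 0.305 V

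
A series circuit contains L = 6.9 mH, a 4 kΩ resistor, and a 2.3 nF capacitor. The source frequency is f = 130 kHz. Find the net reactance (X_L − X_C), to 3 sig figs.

ω = 2πf = 816800 rad/s
X_L = ωL = 5640 Ω
X_C = 1/(ωC) = 532 Ω
X = 5640 − 532 = 5100 Ω

5100 Ω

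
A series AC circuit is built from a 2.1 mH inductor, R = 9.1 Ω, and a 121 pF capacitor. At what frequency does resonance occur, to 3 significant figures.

316 kHz

ω₀ = 1/√(LC) = 1/√(0.0021 × 1.21e-10) = 1.984e+06 rad/s
f₀ = ω₀/(2π) = 316 kHz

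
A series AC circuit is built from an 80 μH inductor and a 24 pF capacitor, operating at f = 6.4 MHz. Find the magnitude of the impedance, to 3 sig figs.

2180 Ω

ω = 2πf = 4.021e+07 rad/s
X_L = ωL = 3220 Ω
X_C = 1/(ωC) = 1040 Ω
Net reactance X = X_L − X_C = 2180 Ω
Z = j2180 Ω
|Z| = √(0² + 2180²) = 2180 Ω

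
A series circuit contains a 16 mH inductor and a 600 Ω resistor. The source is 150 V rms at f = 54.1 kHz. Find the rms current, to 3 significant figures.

27.4 mA

ω = 2πf = 339900 rad/s
X_L = ωL = 5440 Ω
Z = 600 + j5440 Ω
|Z| = √(600² + 5440²) = 5470 Ω
I = V/|Z| = 150/5470 = 27.4 mA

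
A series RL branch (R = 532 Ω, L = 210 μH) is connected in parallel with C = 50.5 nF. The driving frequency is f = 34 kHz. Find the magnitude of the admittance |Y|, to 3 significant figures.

10.8 mS

ω = 2πf = 213600 rad/s
X_L = ωL = 44.9 Ω
X_C = 1/(ωC) = 92.7 Ω
Branch 1 (R+jX_L): Z₁ = 532 + j44.9 Ω, |Z₁| = 534 Ω
Branch 2 (−jX_C): Z₂ = −j92.7 Ω
Parallel: Z = Z₁Z₂/(Z₁+Z₂), |Z| = 92.6 Ω, ∠Z = -80.0°
|Y| = 1/|Z| = 10.8 mS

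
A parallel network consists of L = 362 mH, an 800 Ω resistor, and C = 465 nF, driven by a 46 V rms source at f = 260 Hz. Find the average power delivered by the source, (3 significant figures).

2.65 W

ω = 2πf = 1634 rad/s
X_L = ωL = 591 Ω
X_C = 1/(ωC) = 1320 Ω
Parallel: admittances add. Y = 1/R + 1/(jωL) + jωC
Y = (0.00125 − j0.000931) S
|Y| = 0.00156 S → |Z| = 1/|Y| = 642 Ω, ∠Z = −∠Y = 36.7°
I = V/|Z| = 71.7 mA
P = VI cos φ = 46 × 0.0717 × cos(36.7°) = 2.65 W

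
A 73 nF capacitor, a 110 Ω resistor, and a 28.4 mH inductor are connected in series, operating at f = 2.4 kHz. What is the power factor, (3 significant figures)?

ω = 2πf = 15080 rad/s
X_L = ωL = 428 Ω
X_C = 1/(ωC) = 908 Ω
Net reactance X = X_L − X_C = -480 Ω
Z = 110 − j480 Ω
|Z| = √(110² + 480²) = 493 Ω
∠Z = arctan(-480/110) = -77.1°
cos φ = cos(-77.1°) = 0.223

0.223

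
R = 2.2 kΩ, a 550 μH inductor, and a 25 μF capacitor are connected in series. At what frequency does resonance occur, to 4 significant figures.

1.357 kHz

ω₀ = 1/√(LC) = 1/√(0.00055 × 2.5e-05) = 8528 rad/s
f₀ = ω₀/(2π) = 1.357 kHz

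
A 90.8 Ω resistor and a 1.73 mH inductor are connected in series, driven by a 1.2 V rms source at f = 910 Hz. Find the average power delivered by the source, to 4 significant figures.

ω = 2πf = 5718 rad/s
X_L = ωL = 9.892 Ω
Z = 90.80 + j9.892 Ω
|Z| = √(90.80² + 9.892²) = 91.34 Ω
∠Z = arctan(9.892/90.80) = 6.217°
I = V/|Z| = 13.14 mA
P = VI cos φ = 1.2 × 0.01314 × cos(6.217°) = 15.67 mW

15.67 mW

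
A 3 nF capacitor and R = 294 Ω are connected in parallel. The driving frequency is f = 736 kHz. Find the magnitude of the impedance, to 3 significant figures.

ω = 2πf = 4.624e+06 rad/s
X_C = 1/(ωC) = 72.1 Ω
Parallel: admittances add. Y = 1/R + jωC
Y = (0.00340 + j0.0139) S
|Y| = 0.0143 S → |Z| = 1/|Y| = 70.0 Ω, ∠Z = −∠Y = -76.2°

70.0 Ω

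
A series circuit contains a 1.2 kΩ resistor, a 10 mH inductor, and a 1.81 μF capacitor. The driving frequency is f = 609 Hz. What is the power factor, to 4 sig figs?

ω = 2πf = 3826 rad/s
X_L = ωL = 38.26 Ω
X_C = 1/(ωC) = 144.4 Ω
Net reactance X = X_L − X_C = -106.1 Ω
Z = 1200 − j106.1 Ω
|Z| = √(1200² + 106.1²) = 1205 Ω
∠Z = arctan(-106.1/1200) = -5.054°
cos φ = cos(-5.054°) = 0.9961

0.9961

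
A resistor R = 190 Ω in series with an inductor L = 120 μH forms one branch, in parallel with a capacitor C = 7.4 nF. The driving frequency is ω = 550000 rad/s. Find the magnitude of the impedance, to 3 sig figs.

X_L = ωL = 66.0 Ω
X_C = 1/(ωC) = 246 Ω
Branch 1 (R+jX_L): Z₁ = 190 + j66.0 Ω, |Z₁| = 201 Ω
Branch 2 (−jX_C): Z₂ = −j246 Ω
Parallel: Z = Z₁Z₂/(Z₁+Z₂), |Z| = 189 Ω, ∠Z = -27.4°

189 Ω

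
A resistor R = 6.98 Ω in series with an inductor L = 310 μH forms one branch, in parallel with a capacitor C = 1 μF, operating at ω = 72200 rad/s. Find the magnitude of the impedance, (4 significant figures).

X_L = ωL = 22.38 Ω
X_C = 1/(ωC) = 13.85 Ω
Branch 1 (R+jX_L): Z₁ = 6.980 + j22.38 Ω, |Z₁| = 23.45 Ω
Branch 2 (−jX_C): Z₂ = −j13.85 Ω
Parallel: Z = Z₁Z₂/(Z₁+Z₂), |Z| = 29.46 Ω, ∠Z = -68.03°

29.46 Ω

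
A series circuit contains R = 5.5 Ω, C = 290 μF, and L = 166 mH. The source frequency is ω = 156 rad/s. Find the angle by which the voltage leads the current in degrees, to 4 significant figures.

X_L = ωL = 25.90 Ω
X_C = 1/(ωC) = 22.10 Ω
Net reactance X = X_L − X_C = 3.792 Ω
Z = 5.500 + j3.792 Ω
|Z| = √(5.500² + 3.792²) = 6.680 Ω
∠Z = arctan(3.792/5.500) = 34.58°

34.58°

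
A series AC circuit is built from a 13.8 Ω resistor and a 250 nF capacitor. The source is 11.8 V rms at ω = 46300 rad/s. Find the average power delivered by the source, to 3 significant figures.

X_C = 1/(ωC) = 86.4 Ω
Z = 13.8 − j86.4 Ω
|Z| = √(13.8² + 86.4²) = 87.5 Ω
∠Z = arctan(-86.4/13.8) = -80.9°
I = V/|Z| = 135 mA
P = VI cos φ = 11.8 × 0.135 × cos(-80.9°) = 251 mW

251 mW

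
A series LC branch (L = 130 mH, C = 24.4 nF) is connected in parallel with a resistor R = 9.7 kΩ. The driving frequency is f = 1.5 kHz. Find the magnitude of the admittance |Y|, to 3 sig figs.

336 μS

ω = 2πf = 9425 rad/s
X_L = ωL = 1230 Ω
X_C = 1/(ωC) = 4350 Ω
Branch 1: Z₁ = R = 9700 Ω
Branch 2 (series LC): Z₂ = j(X_L − X_C) = −j3120 Ω
Parallel: Z = Z₁Z₂/(Z₁+Z₂), |Z| = 2970 Ω, ∠Z = -72.2°
|Y| = 1/|Z| = 336 μS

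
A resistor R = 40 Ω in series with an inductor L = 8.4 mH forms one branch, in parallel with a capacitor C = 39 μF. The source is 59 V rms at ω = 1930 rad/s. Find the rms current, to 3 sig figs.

X_L = ωL = 16.2 Ω
X_C = 1/(ωC) = 13.3 Ω
Branch 1 (R+jX_L): Z₁ = 40.0 + j16.2 Ω, |Z₁| = 43.2 Ω
Branch 2 (−jX_C): Z₂ = −j13.3 Ω
Parallel: Z = Z₁Z₂/(Z₁+Z₂), |Z| = 14.3 Ω, ∠Z = -72.1°
I = V/|Z| = 59/14.3 = 4.13 A

4.13 A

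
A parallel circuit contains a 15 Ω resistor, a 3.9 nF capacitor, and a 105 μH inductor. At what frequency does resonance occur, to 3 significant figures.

ω₀ = 1/√(LC) = 1/√(0.000105 × 3.9e-09) = 1.563e+06 rad/s
f₀ = ω₀/(2π) = 249 kHz

249 kHz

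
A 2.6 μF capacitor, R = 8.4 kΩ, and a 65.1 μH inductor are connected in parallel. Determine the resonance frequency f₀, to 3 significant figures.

12.2 kHz

ω₀ = 1/√(LC) = 1/√(6.51e-05 × 2.6e-06) = 76860 rad/s
f₀ = ω₀/(2π) = 12.2 kHz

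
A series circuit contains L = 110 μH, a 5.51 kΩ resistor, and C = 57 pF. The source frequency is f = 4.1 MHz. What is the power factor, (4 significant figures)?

0.9314

ω = 2πf = 2.576e+07 rad/s
X_L = ωL = 2834 Ω
X_C = 1/(ωC) = 681.0 Ω
Net reactance X = X_L − X_C = 2153 Ω
Z = 5510 + j2153 Ω
|Z| = √(5510² + 2153²) = 5916 Ω
∠Z = arctan(2153/5510) = 21.34°
cos φ = cos(21.34°) = 0.9314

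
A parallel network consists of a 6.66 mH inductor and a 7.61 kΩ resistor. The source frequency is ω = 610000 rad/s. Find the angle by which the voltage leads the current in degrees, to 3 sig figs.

X_L = ωL = 4060 Ω
Parallel: admittances add. Y = 1/R + 1/(jωL)
Y = (0.000131 − j0.000246) S
|Y| = 0.000279 S → |Z| = 1/|Y| = 3580 Ω, ∠Z = −∠Y = 61.9°

61.9°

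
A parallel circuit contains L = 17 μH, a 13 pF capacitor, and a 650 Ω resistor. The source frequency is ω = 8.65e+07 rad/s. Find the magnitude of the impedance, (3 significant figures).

X_L = ωL = 1470 Ω
X_C = 1/(ωC) = 889 Ω
Parallel: admittances add. Y = 1/R + 1/(jωL) + jωC
Y = (0.00154 + j0.000444) S
|Y| = 0.00160 S → |Z| = 1/|Y| = 624 Ω, ∠Z = −∠Y = -16.1°

624 Ω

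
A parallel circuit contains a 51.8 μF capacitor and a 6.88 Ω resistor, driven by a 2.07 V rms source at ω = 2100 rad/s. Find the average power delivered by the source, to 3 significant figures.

623 mW

X_C = 1/(ωC) = 9.19 Ω
Parallel: admittances add. Y = 1/R + jωC
Y = (0.145 + j0.109) S
|Y| = 0.182 S → |Z| = 1/|Y| = 5.51 Ω, ∠Z = −∠Y = -36.8°
I = V/|Z| = 376 mA
P = VI cos φ = 2.07 × 0.376 × cos(-36.8°) = 623 mW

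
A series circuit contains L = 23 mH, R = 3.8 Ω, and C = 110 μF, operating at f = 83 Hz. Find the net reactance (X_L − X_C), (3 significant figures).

ω = 2πf = 521.5 rad/s
X_L = ωL = 12.0 Ω
X_C = 1/(ωC) = 17.4 Ω
X = 12.0 − 17.4 = -5.44 Ω

-5.44 Ω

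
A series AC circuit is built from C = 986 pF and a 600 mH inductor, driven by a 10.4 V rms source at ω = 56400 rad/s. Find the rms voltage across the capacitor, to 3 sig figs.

X_L = ωL = 33800 Ω
X_C = 1/(ωC) = 18000 Ω
Net reactance X = X_L − X_C = 15900 Ω
Z = j15900 Ω
|Z| = √(0² + 15900²) = 15900 Ω
I = V/|Z| = 656 μA
V_C = I·|Z_C| = 0.000656 × 18000 = 11.8 V

11.8 V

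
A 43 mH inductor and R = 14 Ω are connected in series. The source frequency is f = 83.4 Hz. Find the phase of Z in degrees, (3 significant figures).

ω = 2πf = 524.0 rad/s
X_L = ωL = 22.5 Ω
Z = 14.0 + j22.5 Ω
|Z| = √(14.0² + 22.5²) = 26.5 Ω
∠Z = arctan(22.5/14.0) = 58.1°

58.1°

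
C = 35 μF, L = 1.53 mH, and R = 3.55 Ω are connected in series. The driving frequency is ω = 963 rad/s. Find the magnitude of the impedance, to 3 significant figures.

28.4 Ω

X_L = ωL = 1.47 Ω
X_C = 1/(ωC) = 29.7 Ω
Net reactance X = X_L − X_C = -28.2 Ω
Z = 3.55 − j28.2 Ω
|Z| = √(3.55² + 28.2²) = 28.4 Ω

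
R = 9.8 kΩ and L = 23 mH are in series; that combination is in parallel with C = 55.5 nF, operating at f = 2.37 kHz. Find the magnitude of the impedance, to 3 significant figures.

1210 Ω

ω = 2πf = 14890 rad/s
X_L = ωL = 342 Ω
X_C = 1/(ωC) = 1210 Ω
Branch 1 (R+jX_L): Z₁ = 9800 + j342 Ω, |Z₁| = 9810 Ω
Branch 2 (−jX_C): Z₂ = −j1210 Ω
Parallel: Z = Z₁Z₂/(Z₁+Z₂), |Z| = 1210 Ω, ∠Z = -82.9°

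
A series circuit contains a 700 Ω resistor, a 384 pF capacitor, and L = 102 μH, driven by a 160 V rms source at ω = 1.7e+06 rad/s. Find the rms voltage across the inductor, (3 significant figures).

18.2 V

X_L = ωL = 173 Ω
X_C = 1/(ωC) = 1530 Ω
Net reactance X = X_L − X_C = -1360 Ω
Z = 700 − j1360 Ω
|Z| = √(700² + 1360²) = 1530 Ω
I = V/|Z| = 105 mA
V_L = I·|Z_L| = 0.105 × 173 = 18.2 V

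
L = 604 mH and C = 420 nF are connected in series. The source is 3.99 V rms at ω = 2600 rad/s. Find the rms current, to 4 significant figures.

6.095 mA

X_L = ωL = 1570 Ω
X_C = 1/(ωC) = 915.8 Ω
Net reactance X = X_L − X_C = 654.6 Ω
Z = j654.6 Ω
|Z| = √(0² + 654.6²) = 654.6 Ω
I = V/|Z| = 3.99/654.6 = 6.095 mA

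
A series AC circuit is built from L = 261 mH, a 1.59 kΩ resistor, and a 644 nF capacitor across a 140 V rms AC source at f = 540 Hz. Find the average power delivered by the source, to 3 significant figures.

ω = 2πf = 3393 rad/s
X_L = ωL = 886 Ω
X_C = 1/(ωC) = 458 Ω
Net reactance X = X_L − X_C = 428 Ω
Z = 1590 + j428 Ω
|Z| = √(1590² + 428²) = 1650 Ω
∠Z = arctan(428/1590) = 15.1°
I = V/|Z| = 85.0 mA
P = VI cos φ = 140 × 0.0850 × cos(15.1°) = 11.5 W

11.5 W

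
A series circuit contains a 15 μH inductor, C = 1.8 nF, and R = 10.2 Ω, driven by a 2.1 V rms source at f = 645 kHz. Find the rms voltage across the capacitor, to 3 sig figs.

3.74 V

ω = 2πf = 4.053e+06 rad/s
X_L = ωL = 60.8 Ω
X_C = 1/(ωC) = 137 Ω
Net reactance X = X_L − X_C = -76.3 Ω
Z = 10.2 − j76.3 Ω
|Z| = √(10.2² + 76.3²) = 77.0 Ω
I = V/|Z| = 27.3 mA
V_C = I·|Z_C| = 0.0273 × 137 = 3.74 V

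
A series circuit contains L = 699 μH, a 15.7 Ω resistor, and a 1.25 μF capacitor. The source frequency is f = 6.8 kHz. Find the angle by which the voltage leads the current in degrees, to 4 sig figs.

ω = 2πf = 42730 rad/s
X_L = ωL = 29.87 Ω
X_C = 1/(ωC) = 18.72 Ω
Net reactance X = X_L − X_C = 11.14 Ω
Z = 15.70 + j11.14 Ω
|Z| = √(15.70² + 11.14²) = 19.25 Ω
∠Z = arctan(11.14/15.70) = 35.36°

35.36°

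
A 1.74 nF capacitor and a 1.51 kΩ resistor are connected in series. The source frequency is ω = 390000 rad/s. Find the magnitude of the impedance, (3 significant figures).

X_C = 1/(ωC) = 1470 Ω
Z = 1510 − j1470 Ω
|Z| = √(1510² + 1470²) = 2110 Ω

2110 Ω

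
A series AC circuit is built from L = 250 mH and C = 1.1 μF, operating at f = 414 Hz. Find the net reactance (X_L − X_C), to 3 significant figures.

ω = 2πf = 2601 rad/s
X_L = ωL = 650 Ω
X_C = 1/(ωC) = 349 Ω
X = 650 − 349 = 301 Ω

301 Ω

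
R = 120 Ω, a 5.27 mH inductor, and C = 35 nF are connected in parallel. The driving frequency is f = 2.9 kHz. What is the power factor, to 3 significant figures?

0.649

ω = 2πf = 18220 rad/s
X_L = ωL = 96.0 Ω
X_C = 1/(ωC) = 1570 Ω
Parallel: admittances add. Y = 1/R + 1/(jωL) + jωC
Y = (0.00833 − j0.00978) S
|Y| = 0.0128 S → |Z| = 1/|Y| = 77.8 Ω, ∠Z = −∠Y = 49.6°
cos φ = cos(49.6°) = 0.649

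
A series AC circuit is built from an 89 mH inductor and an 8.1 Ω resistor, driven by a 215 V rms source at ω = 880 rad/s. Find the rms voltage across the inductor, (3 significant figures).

X_L = ωL = 78.3 Ω
Z = 8.10 + j78.3 Ω
|Z| = √(8.10² + 78.3²) = 78.7 Ω
I = V/|Z| = 2.73 A
V_L = I·|Z_L| = 2.73 × 78.3 = 214 V

214 V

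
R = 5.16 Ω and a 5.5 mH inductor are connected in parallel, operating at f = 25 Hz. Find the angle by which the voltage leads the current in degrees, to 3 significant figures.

ω = 2πf = 157.1 rad/s
X_L = ωL = 0.864 Ω
Parallel: admittances add. Y = 1/R + 1/(jωL)
Y = (0.194 − j1.16) S
|Y| = 1.17 S → |Z| = 1/|Y| = 0.852 Ω, ∠Z = −∠Y = 80.5°

80.5°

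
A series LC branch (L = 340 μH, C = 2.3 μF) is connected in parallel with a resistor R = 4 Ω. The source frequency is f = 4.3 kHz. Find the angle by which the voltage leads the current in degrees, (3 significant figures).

ω = 2πf = 27020 rad/s
X_L = ωL = 9.19 Ω
X_C = 1/(ωC) = 16.1 Ω
Branch 1: Z₁ = R = 4.00 Ω
Branch 2 (series LC): Z₂ = j(X_L − X_C) = −j6.91 Ω
Parallel: Z = Z₁Z₂/(Z₁+Z₂), |Z| = 3.46 Ω, ∠Z = -30.1°

-30.1°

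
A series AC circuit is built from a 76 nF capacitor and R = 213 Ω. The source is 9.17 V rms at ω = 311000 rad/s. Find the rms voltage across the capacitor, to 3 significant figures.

1.79 V

X_C = 1/(ωC) = 42.3 Ω
Z = 213 − j42.3 Ω
|Z| = √(213² + 42.3²) = 217 Ω
I = V/|Z| = 42.2 mA
V_C = I·|Z_C| = 0.0422 × 42.3 = 1.79 V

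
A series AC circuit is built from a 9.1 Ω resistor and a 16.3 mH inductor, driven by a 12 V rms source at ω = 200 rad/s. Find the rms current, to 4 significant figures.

1.241 A

X_L = ωL = 3.260 Ω
Z = 9.100 + j3.260 Ω
|Z| = √(9.100² + 3.260²) = 9.666 Ω
I = V/|Z| = 12/9.666 = 1.241 A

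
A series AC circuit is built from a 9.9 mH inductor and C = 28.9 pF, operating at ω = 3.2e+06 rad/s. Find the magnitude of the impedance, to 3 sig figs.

20900 Ω

X_L = ωL = 31700 Ω
X_C = 1/(ωC) = 10800 Ω
Net reactance X = X_L − X_C = 20900 Ω
Z = j20900 Ω
|Z| = √(0² + 20900²) = 20900 Ω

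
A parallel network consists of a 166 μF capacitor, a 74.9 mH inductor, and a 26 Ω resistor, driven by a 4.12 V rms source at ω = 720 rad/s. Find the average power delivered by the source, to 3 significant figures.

X_L = ωL = 53.9 Ω
X_C = 1/(ωC) = 8.37 Ω
Parallel: admittances add. Y = 1/R + 1/(jωL) + jωC
Y = (0.0385 + j0.101) S
|Y| = 0.108 S → |Z| = 1/|Y| = 9.25 Ω, ∠Z = −∠Y = -69.1°
I = V/|Z| = 445 mA
P = VI cos φ = 4.12 × 0.445 × cos(-69.1°) = 653 mW

653 mW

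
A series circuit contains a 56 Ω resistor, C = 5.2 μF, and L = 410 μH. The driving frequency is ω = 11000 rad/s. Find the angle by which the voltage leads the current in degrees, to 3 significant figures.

-13.0°

X_L = ωL = 4.51 Ω
X_C = 1/(ωC) = 17.5 Ω
Net reactance X = X_L − X_C = -13.0 Ω
Z = 56.0 − j13.0 Ω
|Z| = √(56.0² + 13.0²) = 57.5 Ω
∠Z = arctan(-13.0/56.0) = -13.0°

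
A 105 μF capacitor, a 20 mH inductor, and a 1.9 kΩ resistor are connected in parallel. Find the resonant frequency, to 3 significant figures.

110 Hz

ω₀ = 1/√(LC) = 1/√(0.02 × 0.000105) = 690.1 rad/s
f₀ = ω₀/(2π) = 110 Hz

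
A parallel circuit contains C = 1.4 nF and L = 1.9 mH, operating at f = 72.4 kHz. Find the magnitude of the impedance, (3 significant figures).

1920 Ω

ω = 2πf = 454900 rad/s
X_L = ωL = 864 Ω
X_C = 1/(ωC) = 1570 Ω
Parallel: admittances add. Y = 1/(jωL) + jωC
Y = (0 − j0.000520) S
|Y| = 0.000520 S → |Z| = 1/|Y| = 1920 Ω, ∠Z = −∠Y = 90.0°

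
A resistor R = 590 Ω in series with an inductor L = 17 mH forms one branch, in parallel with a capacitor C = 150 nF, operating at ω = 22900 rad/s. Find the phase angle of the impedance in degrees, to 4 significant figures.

-66.03°

X_L = ωL = 389.3 Ω
X_C = 1/(ωC) = 291.1 Ω
Branch 1 (R+jX_L): Z₁ = 590.0 + j389.3 Ω, |Z₁| = 706.9 Ω
Branch 2 (−jX_C): Z₂ = −j291.1 Ω
Parallel: Z = Z₁Z₂/(Z₁+Z₂), |Z| = 344.1 Ω, ∠Z = -66.03°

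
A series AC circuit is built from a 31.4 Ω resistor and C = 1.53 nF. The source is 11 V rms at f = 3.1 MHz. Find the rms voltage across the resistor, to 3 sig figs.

ω = 2πf = 1.948e+07 rad/s
X_C = 1/(ωC) = 33.6 Ω
Z = 31.4 − j33.6 Ω
|Z| = √(31.4² + 33.6²) = 46.0 Ω
I = V/|Z| = 239 mA
V_R = I·|Z_R| = 0.239 × 31.4 = 7.52 V

7.52 V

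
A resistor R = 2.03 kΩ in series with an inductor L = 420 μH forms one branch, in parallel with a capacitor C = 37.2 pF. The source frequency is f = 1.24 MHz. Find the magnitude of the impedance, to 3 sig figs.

ω = 2πf = 7.791e+06 rad/s
X_L = ωL = 3270 Ω
X_C = 1/(ωC) = 3450 Ω
Branch 1 (R+jX_L): Z₁ = 2030 + j3270 Ω, |Z₁| = 3850 Ω
Branch 2 (−jX_C): Z₂ = −j3450 Ω
Parallel: Z = Z₁Z₂/(Z₁+Z₂), |Z| = 6520 Ω, ∠Z = -26.8°

6520 Ω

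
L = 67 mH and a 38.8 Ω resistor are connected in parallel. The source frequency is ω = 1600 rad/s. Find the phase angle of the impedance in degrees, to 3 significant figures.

X_L = ωL = 107 Ω
Parallel: admittances add. Y = 1/R + 1/(jωL)
Y = (0.0258 − j0.00933) S
|Y| = 0.0274 S → |Z| = 1/|Y| = 36.5 Ω, ∠Z = −∠Y = 19.9°

19.9°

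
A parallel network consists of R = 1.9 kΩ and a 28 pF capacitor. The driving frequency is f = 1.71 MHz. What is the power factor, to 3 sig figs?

ω = 2πf = 1.074e+07 rad/s
X_C = 1/(ωC) = 3320 Ω
Parallel: admittances add. Y = 1/R + jωC
Y = (0.000526 + j0.000301) S
|Y| = 0.000606 S → |Z| = 1/|Y| = 1650 Ω, ∠Z = −∠Y = -29.8°
cos φ = cos(-29.8°) = 0.868

0.868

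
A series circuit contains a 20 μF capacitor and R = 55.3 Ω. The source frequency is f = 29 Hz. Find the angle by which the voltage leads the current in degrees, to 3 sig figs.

ω = 2πf = 182.2 rad/s
X_C = 1/(ωC) = 274 Ω
Z = 55.3 − j274 Ω
|Z| = √(55.3² + 274²) = 280 Ω
∠Z = arctan(-274/55.3) = -78.6°

-78.6°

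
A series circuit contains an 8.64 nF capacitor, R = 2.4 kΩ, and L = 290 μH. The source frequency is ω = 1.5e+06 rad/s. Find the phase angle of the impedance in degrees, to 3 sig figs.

8.48°

X_L = ωL = 435 Ω
X_C = 1/(ωC) = 77.2 Ω
Net reactance X = X_L − X_C = 358 Ω
Z = 2400 + j358 Ω
|Z| = √(2400² + 358²) = 2430 Ω
∠Z = arctan(358/2400) = 8.48°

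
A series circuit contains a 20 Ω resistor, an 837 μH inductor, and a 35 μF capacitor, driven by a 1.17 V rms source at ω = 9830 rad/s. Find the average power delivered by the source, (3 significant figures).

X_L = ωL = 8.23 Ω
X_C = 1/(ωC) = 2.91 Ω
Net reactance X = X_L − X_C = 5.32 Ω
Z = 20.0 + j5.32 Ω
|Z| = √(20.0² + 5.32²) = 20.7 Ω
∠Z = arctan(5.32/20.0) = 14.9°
I = V/|Z| = 56.5 mA
P = VI cos φ = 1.17 × 0.0565 × cos(14.9°) = 63.9 mW

63.9 mW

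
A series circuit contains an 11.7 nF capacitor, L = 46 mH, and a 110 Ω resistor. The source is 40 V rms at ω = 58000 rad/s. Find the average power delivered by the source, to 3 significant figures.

122 mW

X_L = ωL = 2670 Ω
X_C = 1/(ωC) = 1470 Ω
Net reactance X = X_L − X_C = 1190 Ω
Z = 110 + j1190 Ω
|Z| = √(110² + 1190²) = 1200 Ω
∠Z = arctan(1190/110) = 84.7°
I = V/|Z| = 33.3 mA
P = VI cos φ = 40 × 0.0333 × cos(84.7°) = 122 mW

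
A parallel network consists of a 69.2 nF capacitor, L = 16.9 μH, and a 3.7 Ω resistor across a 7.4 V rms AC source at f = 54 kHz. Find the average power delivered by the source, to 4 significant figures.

ω = 2πf = 339300 rad/s
X_L = ωL = 5.734 Ω
X_C = 1/(ωC) = 42.59 Ω
Parallel: admittances add. Y = 1/R + 1/(jωL) + jωC
Y = (0.2703 − j0.1509) S
|Y| = 0.3096 S → |Z| = 1/|Y| = 3.230 Ω, ∠Z = −∠Y = 29.18°
I = V/|Z| = 2.291 A
P = VI cos φ = 7.4 × 2.291 × cos(29.18°) = 14.80 W

14.80 W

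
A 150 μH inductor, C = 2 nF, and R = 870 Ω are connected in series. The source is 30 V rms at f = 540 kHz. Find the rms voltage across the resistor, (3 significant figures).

ω = 2πf = 3.393e+06 rad/s
X_L = ωL = 509 Ω
X_C = 1/(ωC) = 147 Ω
Net reactance X = X_L − X_C = 362 Ω
Z = 870 + j362 Ω
|Z| = √(870² + 362²) = 942 Ω
I = V/|Z| = 31.8 mA
V_R = I·|Z_R| = 0.0318 × 870 = 27.7 V

27.7 V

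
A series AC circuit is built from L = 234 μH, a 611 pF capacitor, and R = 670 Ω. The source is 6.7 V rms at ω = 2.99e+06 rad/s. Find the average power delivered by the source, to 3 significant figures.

63.7 mW

X_L = ωL = 700 Ω
X_C = 1/(ωC) = 547 Ω
Net reactance X = X_L − X_C = 152 Ω
Z = 670 + j152 Ω
|Z| = √(670² + 152²) = 687 Ω
∠Z = arctan(152/670) = 12.8°
I = V/|Z| = 9.75 mA
P = VI cos φ = 6.7 × 0.00975 × cos(12.8°) = 63.7 mW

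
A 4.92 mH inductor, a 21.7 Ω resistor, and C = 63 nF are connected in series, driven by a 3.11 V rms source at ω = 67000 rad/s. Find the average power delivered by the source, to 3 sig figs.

X_L = ωL = 330 Ω
X_C = 1/(ωC) = 237 Ω
Net reactance X = X_L − X_C = 92.7 Ω
Z = 21.7 + j92.7 Ω
|Z| = √(21.7² + 92.7²) = 95.2 Ω
∠Z = arctan(92.7/21.7) = 76.8°
I = V/|Z| = 32.7 mA
P = VI cos φ = 3.11 × 0.0327 × cos(76.8°) = 23.1 mW

23.1 mW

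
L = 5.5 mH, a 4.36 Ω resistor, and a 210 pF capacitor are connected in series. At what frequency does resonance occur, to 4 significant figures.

ω₀ = 1/√(LC) = 1/√(0.0055 × 2.1e-10) = 930500 rad/s
f₀ = ω₀/(2π) = 148.1 kHz

148.1 kHz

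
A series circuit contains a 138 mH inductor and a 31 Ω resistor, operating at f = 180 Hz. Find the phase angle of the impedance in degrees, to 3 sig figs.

ω = 2πf = 1131 rad/s
X_L = ωL = 156 Ω
Z = 31.0 + j156 Ω
|Z| = √(31.0² + 156²) = 159 Ω
∠Z = arctan(156/31.0) = 78.8°

78.8°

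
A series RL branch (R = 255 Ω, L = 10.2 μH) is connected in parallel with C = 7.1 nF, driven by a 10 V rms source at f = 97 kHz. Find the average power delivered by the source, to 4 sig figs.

ω = 2πf = 609500 rad/s
X_L = ωL = 6.217 Ω
X_C = 1/(ωC) = 231.1 Ω
Branch 1 (R+jX_L): Z₁ = 255.0 + j6.217 Ω, |Z₁| = 255.1 Ω
Branch 2 (−jX_C): Z₂ = −j231.1 Ω
Parallel: Z = Z₁Z₂/(Z₁+Z₂), |Z| = 173.4 Ω, ∠Z = -47.20°
I = V/|Z| = 57.68 mA
P = VI cos φ = 10 × 0.05768 × cos(-47.20°) = 391.9 mW

391.9 mW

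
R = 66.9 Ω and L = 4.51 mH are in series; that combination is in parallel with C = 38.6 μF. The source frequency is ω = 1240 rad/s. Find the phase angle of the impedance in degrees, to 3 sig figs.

X_L = ωL = 5.59 Ω
X_C = 1/(ωC) = 20.9 Ω
Branch 1 (R+jX_L): Z₁ = 66.9 + j5.59 Ω, |Z₁| = 67.1 Ω
Branch 2 (−jX_C): Z₂ = −j20.9 Ω
Parallel: Z = Z₁Z₂/(Z₁+Z₂), |Z| = 20.4 Ω, ∠Z = -72.3°

-72.3°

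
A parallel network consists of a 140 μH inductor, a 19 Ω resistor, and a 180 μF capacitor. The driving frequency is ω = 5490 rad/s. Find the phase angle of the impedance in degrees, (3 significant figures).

80.5°

X_L = ωL = 0.769 Ω
X_C = 1/(ωC) = 1.01 Ω
Parallel: admittances add. Y = 1/R + 1/(jωL) + jωC
Y = (0.0526 − j0.313) S
|Y| = 0.317 S → |Z| = 1/|Y| = 3.15 Ω, ∠Z = −∠Y = 80.5°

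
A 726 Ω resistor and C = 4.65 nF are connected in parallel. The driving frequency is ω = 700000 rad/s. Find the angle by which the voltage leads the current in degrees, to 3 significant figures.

-67.1°

X_C = 1/(ωC) = 307 Ω
Parallel: admittances add. Y = 1/R + jωC
Y = (0.00138 + j0.00326) S
|Y| = 0.00353 S → |Z| = 1/|Y| = 283 Ω, ∠Z = −∠Y = -67.1°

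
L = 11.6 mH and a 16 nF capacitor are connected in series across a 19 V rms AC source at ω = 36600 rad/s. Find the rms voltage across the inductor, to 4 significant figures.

6.287 V

X_L = ωL = 424.6 Ω
X_C = 1/(ωC) = 1708 Ω
Net reactance X = X_L − X_C = -1283 Ω
Z = − j1283 Ω
|Z| = √(0² + 1283²) = 1283 Ω
I = V/|Z| = 14.81 mA
V_L = I·|Z_L| = 0.01481 × 424.6 = 6.287 V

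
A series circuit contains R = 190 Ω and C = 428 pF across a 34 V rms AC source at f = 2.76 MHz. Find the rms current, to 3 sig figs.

ω = 2πf = 1.734e+07 rad/s
X_C = 1/(ωC) = 135 Ω
Z = 190 − j135 Ω
|Z| = √(190² + 135²) = 233 Ω
I = V/|Z| = 34/233 = 146 mA

146 mA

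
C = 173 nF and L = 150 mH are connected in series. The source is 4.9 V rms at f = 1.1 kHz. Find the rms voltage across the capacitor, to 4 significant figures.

20.45 V

ω = 2πf = 6912 rad/s
X_L = ωL = 1037 Ω
X_C = 1/(ωC) = 836.3 Ω
Net reactance X = X_L − X_C = 200.4 Ω
Z = j200.4 Ω
|Z| = √(0² + 200.4²) = 200.4 Ω
I = V/|Z| = 24.45 mA
V_C = I·|Z_C| = 0.02445 × 836.3 = 20.45 V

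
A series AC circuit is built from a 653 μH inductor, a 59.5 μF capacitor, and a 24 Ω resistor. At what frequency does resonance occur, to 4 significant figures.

ω₀ = 1/√(LC) = 1/√(0.000653 × 5.95e-05) = 5073 rad/s
f₀ = ω₀/(2π) = 807.4 Hz

807.4 Hz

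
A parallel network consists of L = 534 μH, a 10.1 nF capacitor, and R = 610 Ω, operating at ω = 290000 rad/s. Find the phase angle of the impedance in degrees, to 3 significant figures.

65.1°

X_L = ωL = 155 Ω
X_C = 1/(ωC) = 341 Ω
Parallel: admittances add. Y = 1/R + 1/(jωL) + jωC
Y = (0.00164 − j0.00353) S
|Y| = 0.00389 S → |Z| = 1/|Y| = 257 Ω, ∠Z = −∠Y = 65.1°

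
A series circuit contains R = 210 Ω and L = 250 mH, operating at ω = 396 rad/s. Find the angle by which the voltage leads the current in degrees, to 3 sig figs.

25.2°

X_L = ωL = 99.0 Ω
Z = 210 + j99.0 Ω
|Z| = √(210² + 99.0²) = 232 Ω
∠Z = arctan(99.0/210) = 25.2°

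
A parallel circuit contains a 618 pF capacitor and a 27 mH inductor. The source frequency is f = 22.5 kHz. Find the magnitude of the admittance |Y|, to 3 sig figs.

175 μS

ω = 2πf = 141400 rad/s
X_L = ωL = 3820 Ω
X_C = 1/(ωC) = 11400 Ω
Parallel: admittances add. Y = 1/(jωL) + jωC
Y = (0 − j0.000175) S
|Y| = 0.000175 S → |Z| = 1/|Y| = 5730 Ω, ∠Z = −∠Y = 90.0°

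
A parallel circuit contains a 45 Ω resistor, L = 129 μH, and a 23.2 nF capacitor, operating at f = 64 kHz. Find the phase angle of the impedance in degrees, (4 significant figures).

24.12°

ω = 2πf = 402100 rad/s
X_L = ωL = 51.87 Ω
X_C = 1/(ωC) = 107.2 Ω
Parallel: admittances add. Y = 1/R + 1/(jωL) + jωC
Y = (0.02222 − j0.009948) S
|Y| = 0.02435 S → |Z| = 1/|Y| = 41.07 Ω, ∠Z = −∠Y = 24.12°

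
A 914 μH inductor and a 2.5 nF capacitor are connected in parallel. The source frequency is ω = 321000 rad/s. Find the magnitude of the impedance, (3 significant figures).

384 Ω

X_L = ωL = 293 Ω
X_C = 1/(ωC) = 1250 Ω
Parallel: admittances add. Y = 1/(jωL) + jωC
Y = (0 − j0.00261) S
|Y| = 0.00261 S → |Z| = 1/|Y| = 384 Ω, ∠Z = −∠Y = 90.0°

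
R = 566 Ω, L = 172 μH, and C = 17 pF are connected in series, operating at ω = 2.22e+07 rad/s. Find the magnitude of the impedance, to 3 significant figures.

1300 Ω

X_L = ωL = 3820 Ω
X_C = 1/(ωC) = 2650 Ω
Net reactance X = X_L − X_C = 1170 Ω
Z = 566 + j1170 Ω
|Z| = √(566² + 1170²) = 1300 Ω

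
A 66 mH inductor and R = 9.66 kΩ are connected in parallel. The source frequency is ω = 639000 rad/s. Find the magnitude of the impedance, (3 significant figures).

9420 Ω

X_L = ωL = 42200 Ω
Parallel: admittances add. Y = 1/R + 1/(jωL)
Y = (0.000104 − j2.37e-05) S
|Y| = 0.000106 S → |Z| = 1/|Y| = 9420 Ω, ∠Z = −∠Y = 12.9°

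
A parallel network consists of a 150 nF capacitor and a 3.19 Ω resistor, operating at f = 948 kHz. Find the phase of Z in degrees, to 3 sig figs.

ω = 2πf = 5.956e+06 rad/s
X_C = 1/(ωC) = 1.12 Ω
Parallel: admittances add. Y = 1/R + jωC
Y = (0.313 + j0.893) S
|Y| = 0.947 S → |Z| = 1/|Y| = 1.06 Ω, ∠Z = −∠Y = -70.7°

-70.7°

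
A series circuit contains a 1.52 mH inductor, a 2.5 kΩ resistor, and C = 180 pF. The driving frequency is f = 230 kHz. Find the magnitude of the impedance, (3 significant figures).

ω = 2πf = 1.445e+06 rad/s
X_L = ωL = 2200 Ω
X_C = 1/(ωC) = 3840 Ω
Net reactance X = X_L − X_C = -1650 Ω
Z = 2500 − j1650 Ω
|Z| = √(2500² + 1650²) = 2990 Ω

2990 Ω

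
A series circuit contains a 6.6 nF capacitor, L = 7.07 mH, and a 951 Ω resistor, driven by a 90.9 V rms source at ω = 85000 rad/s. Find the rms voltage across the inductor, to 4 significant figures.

X_L = ωL = 601.0 Ω
X_C = 1/(ωC) = 1783 Ω
Net reactance X = X_L − X_C = -1182 Ω
Z = 951.0 − j1182 Ω
|Z| = √(951.0² + 1182²) = 1517 Ω
I = V/|Z| = 59.93 mA
V_L = I·|Z_L| = 0.05993 × 601.0 = 36.02 V

36.02 V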